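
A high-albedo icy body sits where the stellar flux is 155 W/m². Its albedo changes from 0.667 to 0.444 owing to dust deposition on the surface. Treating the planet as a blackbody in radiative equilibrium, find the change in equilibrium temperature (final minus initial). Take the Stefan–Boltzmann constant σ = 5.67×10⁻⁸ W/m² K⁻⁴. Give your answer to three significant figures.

With α = 0.667, T₁ = 122.8 K.
After:  T₂ = [155.0·0.556/(4σ)]^(1/4) = 139.6 K.
Change: 139.6 − 122.8 = 16.79 K.

16.8 K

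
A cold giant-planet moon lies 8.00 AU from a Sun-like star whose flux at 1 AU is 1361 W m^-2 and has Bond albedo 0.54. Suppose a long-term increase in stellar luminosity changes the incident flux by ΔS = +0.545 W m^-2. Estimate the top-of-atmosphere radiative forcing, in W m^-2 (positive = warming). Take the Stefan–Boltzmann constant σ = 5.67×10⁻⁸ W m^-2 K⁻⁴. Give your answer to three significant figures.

Flux at the orbit: S = 1361/(8.00)² = 21.27 W m^-2.
ΔF = Δ[S(1−α)]/4 = (1−0.54)·+0.545/4 = 0.06267 W m^-2.

0.0627 W m^-2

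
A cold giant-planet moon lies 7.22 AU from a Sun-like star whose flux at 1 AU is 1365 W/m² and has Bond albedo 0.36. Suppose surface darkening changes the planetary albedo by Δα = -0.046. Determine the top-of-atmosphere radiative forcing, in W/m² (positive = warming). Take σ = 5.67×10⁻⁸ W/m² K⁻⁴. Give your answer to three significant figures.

Irradiance scales as 1/d², so S = 1365 W/m² × (1/7.22)² = 26.19 W/m².
The change in absorbed flux is Δ[S(1−α)/4] = −SΔα/4 = 0.3011 W/m².

0.301 W/m²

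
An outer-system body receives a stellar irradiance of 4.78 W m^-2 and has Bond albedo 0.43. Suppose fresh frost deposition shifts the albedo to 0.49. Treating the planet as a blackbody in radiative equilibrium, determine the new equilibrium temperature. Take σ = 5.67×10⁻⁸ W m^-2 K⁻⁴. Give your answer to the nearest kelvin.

57 K

T₂ = [S(1−α₂)/(4σ)]^(1/4) = [4.780·0.51/(4σ)]^(1/4) = 57.26 K.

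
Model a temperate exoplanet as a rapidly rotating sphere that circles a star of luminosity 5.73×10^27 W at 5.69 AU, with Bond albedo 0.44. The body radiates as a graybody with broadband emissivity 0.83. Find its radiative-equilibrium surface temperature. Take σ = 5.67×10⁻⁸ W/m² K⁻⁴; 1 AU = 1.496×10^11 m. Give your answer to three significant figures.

208 K

d = 5.69 × 1.496×10^11 m = 8.512×10^11 m.
Flux at the orbit: S = L/(4πd²) = 5.73×10^27/(4π·(8.51×10^11)²) = 629.3 W/m².
Absorbed flux (global mean): S(1−α)/4 = 629.3·0.56/4 = 88.10 W/m².
Radiative balance εσT⁴ = 88.10 gives T = [88.10/(0.83·σ)]^(1/4) = 208.0 K.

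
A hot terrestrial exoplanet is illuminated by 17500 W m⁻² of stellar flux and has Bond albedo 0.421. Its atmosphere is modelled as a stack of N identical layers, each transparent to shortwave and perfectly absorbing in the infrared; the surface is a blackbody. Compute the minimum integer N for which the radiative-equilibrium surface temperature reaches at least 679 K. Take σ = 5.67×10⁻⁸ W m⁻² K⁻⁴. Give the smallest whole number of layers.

4

Top-of-atmosphere balance: σT_e⁴ = S(1−α)/4 = 2533 W m⁻² → T_e = 459.7 K.
T_s = (N+1)^(1/4)·T_e ≥ 679 K requires N+1 ≥ (T_s/T_e)⁴ = (679/459.7)⁴ = 4.758.
The minimum whole number is N = 4.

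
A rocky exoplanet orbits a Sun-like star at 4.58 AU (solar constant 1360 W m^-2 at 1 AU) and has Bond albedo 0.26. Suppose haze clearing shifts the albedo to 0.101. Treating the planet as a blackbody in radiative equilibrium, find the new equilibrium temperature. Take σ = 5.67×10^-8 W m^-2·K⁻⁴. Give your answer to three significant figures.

By the inverse-square law, S = 1360/4.58² = 64.83 W m^-2.
New equilibrium: T₂ = [(1−0.101)·64.83/(4σ)]^(1/4) = 126.6 K.

127 K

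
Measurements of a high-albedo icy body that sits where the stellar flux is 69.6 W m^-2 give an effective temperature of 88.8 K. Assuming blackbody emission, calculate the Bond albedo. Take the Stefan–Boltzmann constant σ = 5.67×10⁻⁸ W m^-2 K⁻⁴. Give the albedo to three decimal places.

Energy balance: S(1−α)/4 = σT⁴, so 1−α = 4σT⁴/S.
4σT⁴ = 4·5.67×10⁻⁸·(88.8)⁴ = 14.10 W m^-2.
Hence α = 1 − 14.10/69.60 = 0.7974.

0.797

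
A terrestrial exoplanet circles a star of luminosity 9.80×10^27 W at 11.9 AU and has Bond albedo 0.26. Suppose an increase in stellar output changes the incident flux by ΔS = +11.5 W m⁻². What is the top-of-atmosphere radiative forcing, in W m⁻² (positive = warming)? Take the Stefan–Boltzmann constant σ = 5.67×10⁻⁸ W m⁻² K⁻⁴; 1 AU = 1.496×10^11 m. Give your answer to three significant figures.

d = 11.9 × 1.496×10^11 m = 1.780×10^12 m.
Flux at the orbit: S = L/(4πd²) = 9.80×10^27/(4π·(1.78×10^12)²) = 246.1 W m⁻².
Only a fraction (1−α) is absorbed and it's spread over 4πR², so ΔF = (1−α)ΔS/4 = 2.127 W m⁻².

2.13 W m⁻²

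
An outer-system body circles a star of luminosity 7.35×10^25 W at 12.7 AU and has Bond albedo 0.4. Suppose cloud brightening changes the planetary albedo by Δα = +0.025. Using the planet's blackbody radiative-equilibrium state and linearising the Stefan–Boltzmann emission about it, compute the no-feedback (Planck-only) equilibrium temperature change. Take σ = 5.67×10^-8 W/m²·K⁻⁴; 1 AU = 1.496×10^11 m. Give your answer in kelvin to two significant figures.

-0.47 kelvin

d = 12.7 × 1.496×10^11 m = 1.900×10^12 m.
Spreading L over a sphere of radius d: S = 7.35×10^25/(4π·1.90×10^12²) = 1.620 W/m².
Unperturbed T_e = [1.620·(1−0.4)/(4σ)]^¼ = 45.50 K.
The change in absorbed flux is Δ[S(1−α)/4] = −SΔα/4 = -0.01013 W/m².
Planck response: λ_P = 4σT_e³ = 4·5.67×10⁻⁸·(45.50)³ = 0.02137 W/m²/K.
So ΔT₀ = -0.01013/0.02137 = -0.474 K.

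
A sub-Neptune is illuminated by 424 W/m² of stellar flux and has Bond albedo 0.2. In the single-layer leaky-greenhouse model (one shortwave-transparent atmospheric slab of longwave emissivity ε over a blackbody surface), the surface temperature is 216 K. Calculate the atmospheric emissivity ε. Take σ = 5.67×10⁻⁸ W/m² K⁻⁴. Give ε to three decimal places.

0.626

TOA balance gives T_e = 196.7 K.
Inverting T_s⁴ = 2T_e⁴/(2−ε): (T_e/T_s)⁴ = 0.6871, so ε = 2(1 − 0.6871) = 0.6259.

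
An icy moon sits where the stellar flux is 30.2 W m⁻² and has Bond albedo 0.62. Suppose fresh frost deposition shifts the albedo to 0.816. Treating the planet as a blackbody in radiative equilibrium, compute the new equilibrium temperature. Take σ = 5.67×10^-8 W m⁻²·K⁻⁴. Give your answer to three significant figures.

70.4 kelvin

T₂ = [S(1−α₂)/(4σ)]^(1/4) = [30.20·0.184/(4σ)]^(1/4) = 70.36 K.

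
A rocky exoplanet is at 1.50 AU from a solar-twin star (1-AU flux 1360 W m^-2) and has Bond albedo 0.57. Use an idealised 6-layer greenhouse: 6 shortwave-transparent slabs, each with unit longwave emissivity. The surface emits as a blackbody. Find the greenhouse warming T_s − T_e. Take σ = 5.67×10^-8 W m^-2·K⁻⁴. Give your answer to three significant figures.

Irradiance scales as 1/d², so S = 1360 W m^-2 × (1/1.50)² = 604.4 W m^-2.
Top-of-atmosphere balance: σT_e⁴ = S(1−α)/4 = 64.98 W m^-2 → T_e = 184.0 K.
Surface: T_s = (7)^¼·T_e = 299.3 K.
Warming: T_s − T_e = 115.3 K.

115 kelvin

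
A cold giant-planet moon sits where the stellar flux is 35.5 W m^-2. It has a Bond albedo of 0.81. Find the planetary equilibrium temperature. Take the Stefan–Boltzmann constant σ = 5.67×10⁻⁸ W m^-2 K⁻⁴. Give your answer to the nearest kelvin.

Averaging over the sphere, the absorbed flux is S(1−α)/4 = 1.686 W m^-2.
Balancing against σT⁴: T = (1.686/5.67×10⁻⁸)^(1/4) = 73.85 K.

74 K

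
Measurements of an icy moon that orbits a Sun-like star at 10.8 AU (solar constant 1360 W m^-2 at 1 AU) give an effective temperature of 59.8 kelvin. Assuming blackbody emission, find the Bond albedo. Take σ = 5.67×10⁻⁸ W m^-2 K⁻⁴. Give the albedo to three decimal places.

0.751

Irradiance scales as 1/d², so S = 1360 W m^-2 × (1/10.8)² = 11.66 W m^-2.
From σT⁴ = S(1−α)/4 we invert for α: 1−α = 4σT⁴/S.
σT⁴ = 0.7251 W m^-2, so 4σT⁴ = 2.900 W m^-2.
Hence α = 1 − 2.900/11.66 = 0.7513.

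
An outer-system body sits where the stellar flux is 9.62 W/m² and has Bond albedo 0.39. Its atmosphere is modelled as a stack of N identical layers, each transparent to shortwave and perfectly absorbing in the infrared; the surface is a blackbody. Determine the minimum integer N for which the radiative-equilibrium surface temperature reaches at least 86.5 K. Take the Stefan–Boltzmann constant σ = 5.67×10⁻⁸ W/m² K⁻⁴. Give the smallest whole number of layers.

The effective emission temperature is T_e = [S(1−α)/(4σ)]^¼ = 71.32 K.
Since T_s⁴ = (N+1)T_e⁴, we need N ≥ (T_s/T_e)⁴ − 1 = 1.164.
So N ≥ 1.164; the smallest integer is N = 2.

2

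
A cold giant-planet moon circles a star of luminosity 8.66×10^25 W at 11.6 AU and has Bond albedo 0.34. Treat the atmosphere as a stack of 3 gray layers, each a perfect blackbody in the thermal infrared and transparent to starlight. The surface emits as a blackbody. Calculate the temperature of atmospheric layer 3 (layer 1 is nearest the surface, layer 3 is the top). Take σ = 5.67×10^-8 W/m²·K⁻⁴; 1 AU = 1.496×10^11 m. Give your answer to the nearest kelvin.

51 K

Orbital distance: d = 11.6 AU = 1.735×10^12 m.
Spreading L over a sphere of radius d: S = 8.66×10^25/(4π·1.74×10^12²) = 2.288 W/m².
Top-of-atmosphere balance: σT_e⁴ = S(1−α)/4 = 0.3776 W/m² → T_e = 50.80 K.
The net upward flux σT_e⁴ is constant between every pair of levels, so T_k⁴ = (N+1−k)T_e⁴.
With k = 3: T_3 = (3+1−3)^¼·50.80 K = 50.80 K.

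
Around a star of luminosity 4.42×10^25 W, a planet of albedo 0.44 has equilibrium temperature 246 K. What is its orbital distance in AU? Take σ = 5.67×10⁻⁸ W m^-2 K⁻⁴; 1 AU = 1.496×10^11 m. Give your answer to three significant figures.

Required flux: S = 4σT⁴/(1−α) = 1483 W m^-2.
Then d = [L/(4πS)]^(1/2) = 4.870×10^10 m, i.e. 0.3255 AU.

0.326 AU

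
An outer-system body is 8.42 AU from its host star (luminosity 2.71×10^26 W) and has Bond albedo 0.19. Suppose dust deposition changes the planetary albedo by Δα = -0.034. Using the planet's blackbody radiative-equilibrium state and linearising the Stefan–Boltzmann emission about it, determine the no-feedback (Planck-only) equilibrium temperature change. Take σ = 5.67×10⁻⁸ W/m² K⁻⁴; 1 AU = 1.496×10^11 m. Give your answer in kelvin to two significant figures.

0.88 K

d = 8.42 × 1.496×10^11 m = 1.260×10^12 m.
Flux at the orbit: S = L/(4πd²) = 2.71×10^26/(4π·(1.26×10^12)²) = 13.59 W/m².
Unperturbed T_e = [13.59·(1−0.19)/(4σ)]^¼ = 83.47 K.
ΔF = −(S/4)Δα = −(13.59/4)×(-0.034) = 0.1155 W/m².
The Planck feedback parameter is 4σT_e³ = 0.1319 W/m²/K.
So ΔT₀ = 0.1155/0.1319 = 0.876 K.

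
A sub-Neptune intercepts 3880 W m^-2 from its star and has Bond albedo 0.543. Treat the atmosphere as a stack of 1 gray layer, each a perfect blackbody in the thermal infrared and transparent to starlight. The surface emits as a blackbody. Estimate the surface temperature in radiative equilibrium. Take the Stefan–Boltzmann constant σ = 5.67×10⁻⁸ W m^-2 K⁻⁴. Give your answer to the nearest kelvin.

OLR = S(1−α)/4 = 443.3 W m^-2; the top layer radiates at T_e = 297.4 K.
With N = 1 opaque layers, T_s = (N+1)^(1/4)·T_e = 2^(1/4)·297.4 = 353.6 K.

354 K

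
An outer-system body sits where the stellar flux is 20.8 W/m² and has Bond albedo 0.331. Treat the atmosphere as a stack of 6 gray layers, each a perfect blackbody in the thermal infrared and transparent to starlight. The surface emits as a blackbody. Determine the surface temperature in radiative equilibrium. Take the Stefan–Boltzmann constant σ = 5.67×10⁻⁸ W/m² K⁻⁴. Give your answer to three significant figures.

OLR = S(1−α)/4 = 3.479 W/m²; the top layer radiates at T_e = 88.50 K.
Layer-by-layer balance gives σT_s⁴ = (N+1)σT_e⁴, so T_s = 7^¼·88.50 = 144.0 K.

144 K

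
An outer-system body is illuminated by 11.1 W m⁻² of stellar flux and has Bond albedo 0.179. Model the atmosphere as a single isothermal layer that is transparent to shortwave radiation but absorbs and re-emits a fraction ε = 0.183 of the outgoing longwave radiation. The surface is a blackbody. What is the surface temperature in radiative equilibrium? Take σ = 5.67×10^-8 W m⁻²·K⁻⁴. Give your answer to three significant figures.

81.6 K

The planet radiates to space at T_e = [S(1−α)/(4σ)]^(1/4) = 79.62 K.
For a single slab of emissivity ε, T_s⁴ = 2T_e⁴/(2−ε); thus T_s = 79.62·(1.101)^(1/4) = 81.55 K.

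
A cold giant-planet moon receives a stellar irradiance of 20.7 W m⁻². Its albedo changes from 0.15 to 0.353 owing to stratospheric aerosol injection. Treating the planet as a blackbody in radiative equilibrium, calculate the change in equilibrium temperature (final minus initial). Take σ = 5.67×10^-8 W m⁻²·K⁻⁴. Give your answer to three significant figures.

Before: T₁ = [20.70·0.85/(4σ)]^(1/4) = 93.85 K.
With α = 0.353, T₂ = 87.66 K.
Change: 87.66 − 93.85 = -6.189 K.

-6.19 K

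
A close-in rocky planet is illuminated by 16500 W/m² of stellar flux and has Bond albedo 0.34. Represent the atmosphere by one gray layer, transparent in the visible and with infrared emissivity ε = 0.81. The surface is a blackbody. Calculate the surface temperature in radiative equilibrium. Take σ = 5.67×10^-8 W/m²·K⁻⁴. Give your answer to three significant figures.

533 K

At the top of the atmosphere, σT_e⁴ = S(1−α)/4 = 2722 W/m², giving T_e = 468.1 K.
For a single slab of emissivity ε, T_s⁴ = 2T_e⁴/(2−ε); thus T_s = 468.1·(1.681)^(1/4) = 533.0 K.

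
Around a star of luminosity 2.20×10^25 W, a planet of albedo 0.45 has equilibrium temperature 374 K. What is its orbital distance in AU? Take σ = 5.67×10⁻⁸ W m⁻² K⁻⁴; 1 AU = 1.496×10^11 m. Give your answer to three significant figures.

The flux needed for this T is 4σT⁴/(1−0.45) = 8068 W m⁻².
From L = 4πd²S, d = √(2.20×10^25/(4π·8068)) = 1.473×10^10 m = 0.09847 AU.

0.0985 AU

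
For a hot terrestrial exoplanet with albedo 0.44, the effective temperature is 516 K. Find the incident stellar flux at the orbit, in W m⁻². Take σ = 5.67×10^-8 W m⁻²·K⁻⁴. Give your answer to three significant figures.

28700 W m⁻²

From S(1−α)/4 = σT⁴: S = 4σT⁴/(1−α).
σT⁴ = 5.67×10⁻⁸·(516)⁴ = 4020 W m⁻².
So S = 4×4020/(1−0.44) = 28710 W m⁻².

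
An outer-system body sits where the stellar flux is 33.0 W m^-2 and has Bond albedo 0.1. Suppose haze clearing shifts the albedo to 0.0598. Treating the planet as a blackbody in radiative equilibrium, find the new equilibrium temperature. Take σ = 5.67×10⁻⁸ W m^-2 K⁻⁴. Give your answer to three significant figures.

T₂ = [S(1−α₂)/(4σ)]^(1/4) = [33.00·0.94/(4σ)]^(1/4) = 108.1 K.

108 kelvin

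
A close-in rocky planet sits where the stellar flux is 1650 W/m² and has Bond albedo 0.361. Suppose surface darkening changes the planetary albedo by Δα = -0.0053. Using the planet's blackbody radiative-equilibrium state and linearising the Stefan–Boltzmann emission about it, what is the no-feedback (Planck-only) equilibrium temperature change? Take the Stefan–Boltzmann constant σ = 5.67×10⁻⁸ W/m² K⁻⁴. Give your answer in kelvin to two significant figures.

0.54 K

Reference equilibrium: T_e = [S(1−α)/(4σ)]^(1/4) = 261.1 K.
TOA radiative forcing: ΔF = −S·Δα/4 = −1650·(-0.0053)/4 = 2.186 W/m².
The Planck feedback parameter is 4σT_e³ = 4.038 W/m²/K.
Hence the no-feedback warming is ΔF/(4σT_e³) = 0.541 K.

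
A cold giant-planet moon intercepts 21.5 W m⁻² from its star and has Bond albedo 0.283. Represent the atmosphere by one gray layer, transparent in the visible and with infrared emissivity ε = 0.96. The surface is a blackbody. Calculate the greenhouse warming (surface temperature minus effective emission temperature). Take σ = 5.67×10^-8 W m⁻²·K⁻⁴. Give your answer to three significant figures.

16.1 K

The planet radiates to space at T_e = [S(1−α)/(4σ)]^(1/4) = 90.80 K.
For a single slab of emissivity ε, T_s⁴ = 2T_e⁴/(2−ε); thus T_s = 90.80·(1.923)^(1/4) = 106.9 K.
Greenhouse warming: T_s − T_e = 16.13 K.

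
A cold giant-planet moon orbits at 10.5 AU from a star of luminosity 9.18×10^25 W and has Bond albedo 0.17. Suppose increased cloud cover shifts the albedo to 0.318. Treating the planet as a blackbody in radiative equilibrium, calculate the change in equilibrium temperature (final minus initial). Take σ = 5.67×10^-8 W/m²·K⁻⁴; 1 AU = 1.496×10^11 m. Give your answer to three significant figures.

Orbital distance: d = 10.5 AU = 1.571×10^12 m.
Spreading L over a sphere of radius d: S = 9.18×10^25/(4π·1.57×10^12²) = 2.961 W/m².
With α = 0.17, T₁ = 57.37 K.
Final:   T₂ = [S(1−0.318)/(4σ)]^(1/4) = 54.62 K.
Change: 54.62 − 57.37 = -2.749 K.

-2.75 kelvin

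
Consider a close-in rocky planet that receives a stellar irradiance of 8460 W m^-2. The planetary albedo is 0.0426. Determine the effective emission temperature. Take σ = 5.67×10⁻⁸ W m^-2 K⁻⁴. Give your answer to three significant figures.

435 K

Averaging over the sphere, the absorbed flux is S(1−α)/4 = 2025 W m^-2.
Balancing against σT⁴: T = (2025/5.67×10⁻⁸)^(1/4) = 434.7 K.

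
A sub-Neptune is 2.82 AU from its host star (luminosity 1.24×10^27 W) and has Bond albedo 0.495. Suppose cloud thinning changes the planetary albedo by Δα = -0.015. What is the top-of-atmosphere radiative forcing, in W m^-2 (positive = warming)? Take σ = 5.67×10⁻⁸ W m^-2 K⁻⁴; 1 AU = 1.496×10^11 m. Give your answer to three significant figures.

2.08 W m^-2

d = 2.82 × 1.496×10^11 m = 4.219×10^11 m.
S = L/(4πd²) = 554.4 W m^-2.
TOA radiative forcing: ΔF = −S·Δα/4 = −554.4·(-0.015)/4 = 2.079 W m^-2.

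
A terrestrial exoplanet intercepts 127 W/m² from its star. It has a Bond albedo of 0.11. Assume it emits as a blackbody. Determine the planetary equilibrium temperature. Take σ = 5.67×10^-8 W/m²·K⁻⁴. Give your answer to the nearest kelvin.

Absorbed flux (global mean): S(1−α)/4 = 127.0·0.89/4 = 28.26 W/m².
Balancing against σT⁴: T = (28.26/5.67×10⁻⁸)^(1/4) = 149.4 K.

149 K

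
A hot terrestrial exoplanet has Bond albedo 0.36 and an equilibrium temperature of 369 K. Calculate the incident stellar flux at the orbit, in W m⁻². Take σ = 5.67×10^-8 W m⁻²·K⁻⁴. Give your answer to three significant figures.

Invert the energy balance for S: S = 4σT⁴/(1−α).
The emitted flux is σT⁴ = 1051 W m⁻².
So S = 4×1051/(1−0.36) = 6570 W m⁻².

6570 W m⁻²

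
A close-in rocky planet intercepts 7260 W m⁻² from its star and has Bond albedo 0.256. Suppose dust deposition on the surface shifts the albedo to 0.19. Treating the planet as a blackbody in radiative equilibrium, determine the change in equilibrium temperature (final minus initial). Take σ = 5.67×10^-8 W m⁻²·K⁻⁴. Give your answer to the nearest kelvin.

Before: T₁ = [7260·0.744/(4σ)]^(1/4) = 392.8 K.
Final:   T₂ = [S(1−0.19)/(4σ)]^(1/4) = 401.3 K.
ΔT = T₂ − T₁ = 8.437 K.

8 K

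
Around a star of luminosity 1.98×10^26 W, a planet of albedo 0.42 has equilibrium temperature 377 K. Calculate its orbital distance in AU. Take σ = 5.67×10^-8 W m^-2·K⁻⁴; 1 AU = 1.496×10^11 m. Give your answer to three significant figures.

0.299 AU

Energy balance gives S = 4σT⁴/(1−α) = 7899 W m^-2.
Then d = [L/(4πS)]^(1/2) = 4.466×10^10 m, i.e. 0.2985 AU.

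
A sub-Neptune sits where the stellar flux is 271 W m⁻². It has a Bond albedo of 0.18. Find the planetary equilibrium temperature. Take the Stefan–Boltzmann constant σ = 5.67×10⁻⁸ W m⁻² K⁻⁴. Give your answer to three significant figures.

177 kelvin

The planet absorbs (1−α)S over its disc πR² and re-emits over 4πR², so the mean absorbed flux is (1−0.18)·271.0/4 = 55.56 W m⁻².
Set σT⁴ = 55.56 → T = (55.56/σ)^(1/4) = 176.9 K.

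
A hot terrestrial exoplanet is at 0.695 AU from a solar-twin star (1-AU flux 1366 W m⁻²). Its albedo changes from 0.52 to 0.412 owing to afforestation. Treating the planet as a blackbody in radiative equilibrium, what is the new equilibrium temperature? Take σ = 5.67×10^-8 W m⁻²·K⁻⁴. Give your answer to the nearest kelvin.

By the inverse-square law, S = 1366/0.695² = 2828 W m⁻².
T₂ = [S(1−α₂)/(4σ)]^(1/4) = [2828·0.588/(4σ)]^(1/4) = 292.6 K.

293 K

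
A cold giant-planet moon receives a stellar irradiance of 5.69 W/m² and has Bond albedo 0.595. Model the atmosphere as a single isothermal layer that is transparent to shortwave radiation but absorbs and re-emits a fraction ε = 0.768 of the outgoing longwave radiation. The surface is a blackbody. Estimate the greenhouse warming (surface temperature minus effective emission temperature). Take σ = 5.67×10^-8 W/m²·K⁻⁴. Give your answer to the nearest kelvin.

7 K

Effective emission temperature (TOA balance): σT_e⁴ = S(1−α)/4 = 0.5761 W/m² → T_e = 56.46 K.
Surface balance with a leaky layer gives σT_s⁴ = σT_e⁴·2/(2−ε), so T_s = T_e·[2/(2−0.768)]^(1/4) = 63.73 K.
Greenhouse warming: T_s − T_e = 7.270 K.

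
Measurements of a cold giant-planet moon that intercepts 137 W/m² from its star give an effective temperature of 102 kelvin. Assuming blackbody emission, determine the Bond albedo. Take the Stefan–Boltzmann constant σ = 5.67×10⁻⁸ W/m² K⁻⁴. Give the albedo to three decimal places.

0.821

From σT⁴ = S(1−α)/4 we invert for α: 1−α = 4σT⁴/S.
σT⁴ = 6.137 W/m², so 4σT⁴ = 24.55 W/m².
1−α = 24.55/137.0 = 0.1792, so α = 0.8208.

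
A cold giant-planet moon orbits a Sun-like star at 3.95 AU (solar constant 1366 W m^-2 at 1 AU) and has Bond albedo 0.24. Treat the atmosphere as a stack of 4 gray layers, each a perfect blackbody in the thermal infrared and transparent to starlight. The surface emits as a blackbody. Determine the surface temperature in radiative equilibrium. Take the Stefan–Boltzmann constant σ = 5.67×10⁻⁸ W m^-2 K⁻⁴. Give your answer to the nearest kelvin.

196 K

Flux at the orbit: S = 1366/(3.95)² = 87.55 W m^-2.
OLR = S(1−α)/4 = 16.63 W m^-2; the top layer radiates at T_e = 130.9 K.
Layer-by-layer balance gives σT_s⁴ = (N+1)σT_e⁴, so T_s = 5^¼·130.9 = 195.7 K.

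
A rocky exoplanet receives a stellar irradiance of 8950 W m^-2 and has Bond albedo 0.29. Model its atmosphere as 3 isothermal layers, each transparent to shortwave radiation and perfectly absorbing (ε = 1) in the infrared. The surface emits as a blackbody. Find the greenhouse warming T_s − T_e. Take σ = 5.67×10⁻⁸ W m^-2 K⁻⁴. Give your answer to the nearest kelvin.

169 kelvin

OLR = S(1−α)/4 = 1589 W m^-2; the top layer radiates at T_e = 409.1 K.
T_s = (N+1)^(1/4)·T_e = 578.6 K.
So the greenhouse effect raises the surface by 578.6 − 409.1 = 169.5 K.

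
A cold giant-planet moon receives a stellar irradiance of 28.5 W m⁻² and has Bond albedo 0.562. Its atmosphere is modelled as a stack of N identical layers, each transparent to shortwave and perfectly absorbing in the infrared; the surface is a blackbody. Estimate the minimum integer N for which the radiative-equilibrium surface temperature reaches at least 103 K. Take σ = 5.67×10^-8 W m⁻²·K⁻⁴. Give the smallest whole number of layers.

The effective emission temperature is T_e = [S(1−α)/(4σ)]^¼ = 86.13 K.
Since T_s⁴ = (N+1)T_e⁴, we need N ≥ (T_s/T_e)⁴ − 1 = 1.045.
The minimum whole number is N = 2.

2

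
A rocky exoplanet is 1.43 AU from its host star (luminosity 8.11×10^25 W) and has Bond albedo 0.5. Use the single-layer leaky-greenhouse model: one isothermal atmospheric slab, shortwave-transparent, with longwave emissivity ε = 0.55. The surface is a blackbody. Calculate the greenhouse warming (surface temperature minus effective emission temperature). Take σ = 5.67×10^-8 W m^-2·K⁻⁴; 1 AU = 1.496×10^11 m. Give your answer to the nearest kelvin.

11 kelvin

Orbital distance: d = 1.43 AU = 2.139×10^11 m.
S = L/(4πd²) = 141.0 W m^-2.
The planet radiates to space at T_e = [S(1−α)/(4σ)]^(1/4) = 132.8 K.
The surface balance (absorbed SW + ε·downward IR = σT_s⁴) with T_a⁴ = T_s⁴/2 reduces to T_s = T_e·[2/(2−ε)]^¼ = 143.9 K.
The atmosphere warms the surface by 11.12 K.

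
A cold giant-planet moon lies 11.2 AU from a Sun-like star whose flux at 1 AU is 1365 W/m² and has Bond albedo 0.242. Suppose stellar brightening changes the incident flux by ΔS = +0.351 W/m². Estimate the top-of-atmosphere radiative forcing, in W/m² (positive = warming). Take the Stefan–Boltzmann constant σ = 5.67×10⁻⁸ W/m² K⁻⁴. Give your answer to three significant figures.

Flux at the orbit: S = 1365/(11.2)² = 10.88 W/m².
TOA radiative forcing: ΔF = (1−α)ΔS/4 = 0.758·(+0.351)/4 = 0.06651 W/m².

0.0665 W/m²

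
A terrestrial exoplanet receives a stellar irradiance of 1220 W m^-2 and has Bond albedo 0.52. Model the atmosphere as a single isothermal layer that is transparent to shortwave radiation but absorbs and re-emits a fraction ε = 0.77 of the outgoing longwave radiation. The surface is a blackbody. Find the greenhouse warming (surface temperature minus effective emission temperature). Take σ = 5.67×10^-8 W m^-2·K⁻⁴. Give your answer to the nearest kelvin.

29 K

The planet radiates to space at T_e = [S(1−α)/(4σ)]^(1/4) = 225.4 K.
The surface balance (absorbed SW + ε·downward IR = σT_s⁴) with T_a⁴ = T_s⁴/2 reduces to T_s = T_e·[2/(2−ε)]^¼ = 254.5 K.
The atmosphere warms the surface by 29.13 K.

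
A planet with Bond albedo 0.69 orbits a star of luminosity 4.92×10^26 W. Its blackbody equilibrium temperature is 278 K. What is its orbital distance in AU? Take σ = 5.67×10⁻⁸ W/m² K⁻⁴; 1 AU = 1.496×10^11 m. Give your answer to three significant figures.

0.633 AU

Energy balance gives S = 4σT⁴/(1−α) = 4370 W/m².
From L = 4πd²S, d = √(4.92×10^26/(4π·4370)) = 9.466×10^10 m = 0.6327 AU.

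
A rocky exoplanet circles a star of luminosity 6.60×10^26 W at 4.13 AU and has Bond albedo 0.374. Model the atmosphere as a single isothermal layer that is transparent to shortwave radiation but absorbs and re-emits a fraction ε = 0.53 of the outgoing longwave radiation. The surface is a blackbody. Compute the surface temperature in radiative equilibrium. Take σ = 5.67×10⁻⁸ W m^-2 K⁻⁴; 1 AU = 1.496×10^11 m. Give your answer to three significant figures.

Orbital distance: d = 4.13 AU = 6.178×10^11 m.
Spreading L over a sphere of radius d: S = 6.60×10^26/(4π·6.18×10^11²) = 137.6 W m^-2.
Effective emission temperature (TOA balance): σT_e⁴ = S(1−α)/4 = 21.53 W m^-2 → T_e = 139.6 K.
Surface balance with a leaky layer gives σT_s⁴ = σT_e⁴·2/(2−ε), so T_s = T_e·[2/(2−0.53)]^(1/4) = 150.8 K.

151 kelvin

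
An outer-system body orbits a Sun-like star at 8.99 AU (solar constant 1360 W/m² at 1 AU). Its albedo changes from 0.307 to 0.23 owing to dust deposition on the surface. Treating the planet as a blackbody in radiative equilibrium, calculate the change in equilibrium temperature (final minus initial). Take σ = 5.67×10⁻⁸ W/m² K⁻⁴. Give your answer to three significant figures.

2.26 kelvin

Flux at the orbit: S = 1360/(8.99)² = 16.83 W/m².
With α = 0.307, T₁ = 84.68 K.
After:  T₂ = [16.83·0.77/(4σ)]^(1/4) = 86.94 K.
Change: 86.94 − 84.68 = 2.260 K.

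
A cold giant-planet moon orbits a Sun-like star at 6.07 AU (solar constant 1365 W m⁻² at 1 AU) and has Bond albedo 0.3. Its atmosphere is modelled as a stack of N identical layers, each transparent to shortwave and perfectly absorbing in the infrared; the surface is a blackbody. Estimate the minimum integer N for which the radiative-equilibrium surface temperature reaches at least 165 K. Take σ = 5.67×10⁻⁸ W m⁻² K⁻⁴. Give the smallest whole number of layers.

Flux at the orbit: S = 1365/(6.07)² = 37.05 W m⁻².
The effective emission temperature is T_e = [S(1−α)/(4σ)]^¼ = 103.4 K.
T_s = (N+1)^(1/4)·T_e ≥ 165 K requires N+1 ≥ (T_s/T_e)⁴ = (165/103.4)⁴ = 6.482.
So N ≥ 5.482; the smallest integer is N = 6.

6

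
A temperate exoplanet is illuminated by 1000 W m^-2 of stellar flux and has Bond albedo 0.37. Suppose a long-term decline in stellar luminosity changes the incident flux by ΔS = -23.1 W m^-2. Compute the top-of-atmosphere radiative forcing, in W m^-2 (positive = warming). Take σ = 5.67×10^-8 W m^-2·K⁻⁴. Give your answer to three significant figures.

-3.64 W m^-2

TOA radiative forcing: ΔF = (1−α)ΔS/4 = 0.63·(-23.1)/4 = -3.638 W m^-2.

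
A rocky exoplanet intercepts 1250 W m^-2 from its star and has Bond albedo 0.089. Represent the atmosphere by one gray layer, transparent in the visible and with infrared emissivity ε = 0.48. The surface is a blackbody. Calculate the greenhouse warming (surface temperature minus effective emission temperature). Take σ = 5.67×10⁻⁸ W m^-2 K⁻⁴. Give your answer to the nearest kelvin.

19 kelvin

At the top of the atmosphere, σT_e⁴ = S(1−α)/4 = 284.7 W m^-2, giving T_e = 266.2 K.
For a single slab of emissivity ε, T_s⁴ = 2T_e⁴/(2−ε); thus T_s = 266.2·(1.316)^(1/4) = 285.1 K.
T_s − T_e = 285.1 − 266.2 = 18.90 K.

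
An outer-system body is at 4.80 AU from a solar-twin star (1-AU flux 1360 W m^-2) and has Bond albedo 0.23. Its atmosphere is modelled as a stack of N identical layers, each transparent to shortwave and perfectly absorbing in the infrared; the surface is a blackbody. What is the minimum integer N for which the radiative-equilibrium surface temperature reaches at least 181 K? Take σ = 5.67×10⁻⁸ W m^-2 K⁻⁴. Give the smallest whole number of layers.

5

By the inverse-square law, S = 1360/4.80² = 59.03 W m^-2.
The effective emission temperature is T_e = [S(1−α)/(4σ)]^¼ = 119.0 K.
Since T_s⁴ = (N+1)T_e⁴, we need N ≥ (T_s/T_e)⁴ − 1 = 4.356.
So N ≥ 4.356; the smallest integer is N = 5.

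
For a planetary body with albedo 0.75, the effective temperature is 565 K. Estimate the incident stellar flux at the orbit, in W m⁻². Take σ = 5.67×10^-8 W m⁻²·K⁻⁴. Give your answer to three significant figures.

From S(1−α)/4 = σT⁴: S = 4σT⁴/(1−α).
The emitted flux is σT⁴ = 5778 W m⁻².
S = 4·5778/0.25 = 92450 W m⁻².

92400 W m⁻²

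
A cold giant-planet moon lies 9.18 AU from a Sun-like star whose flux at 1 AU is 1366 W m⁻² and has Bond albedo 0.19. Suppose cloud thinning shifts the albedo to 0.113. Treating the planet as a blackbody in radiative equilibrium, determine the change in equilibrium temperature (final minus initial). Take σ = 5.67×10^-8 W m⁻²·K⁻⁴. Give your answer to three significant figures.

2.00 K

Irradiance scales as 1/d², so S = 1366 W m⁻² × (1/9.18)² = 16.21 W m⁻².
Initial: T₁ = [S(1−0.19)/(4σ)]^(1/4) = 87.23 K.
After:  T₂ = [16.21·0.887/(4σ)]^(1/4) = 89.23 K.
ΔT = T₂ − T₁ = 2.003 K.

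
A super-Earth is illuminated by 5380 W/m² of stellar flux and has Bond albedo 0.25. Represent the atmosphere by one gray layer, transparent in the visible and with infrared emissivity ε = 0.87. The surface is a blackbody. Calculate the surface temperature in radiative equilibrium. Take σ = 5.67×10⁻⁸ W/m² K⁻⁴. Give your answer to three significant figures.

The planet radiates to space at T_e = [S(1−α)/(4σ)]^(1/4) = 365.2 K.
The surface balance (absorbed SW + ε·downward IR = σT_s⁴) with T_a⁴ = T_s⁴/2 reduces to T_s = T_e·[2/(2−ε)]^¼ = 421.2 K.

421 K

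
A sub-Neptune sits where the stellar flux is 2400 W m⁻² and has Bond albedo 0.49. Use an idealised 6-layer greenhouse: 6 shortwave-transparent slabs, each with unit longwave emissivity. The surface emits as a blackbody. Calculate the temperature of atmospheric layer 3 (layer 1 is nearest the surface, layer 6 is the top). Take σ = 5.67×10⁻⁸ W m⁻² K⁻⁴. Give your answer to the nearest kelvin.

Top-of-atmosphere balance: σT_e⁴ = S(1−α)/4 = 306.0 W m⁻² → T_e = 271.0 K.
The net upward flux σT_e⁴ is constant between every pair of levels, so T_k⁴ = (N+1−k)T_e⁴.
T_3 = (4)^(1/4)·271.0 = 383.3 K.

383 K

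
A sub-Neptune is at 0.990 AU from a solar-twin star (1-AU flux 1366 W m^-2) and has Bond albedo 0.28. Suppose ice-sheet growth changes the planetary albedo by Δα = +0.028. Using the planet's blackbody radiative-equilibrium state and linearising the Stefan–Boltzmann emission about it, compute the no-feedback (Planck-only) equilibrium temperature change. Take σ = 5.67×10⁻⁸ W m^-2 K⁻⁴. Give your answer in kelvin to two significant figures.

-2.5 K

Flux at the orbit: S = 1366/(0.990)² = 1394 W m^-2.
The baseline emission temperature is T_e = 257.9 K.
TOA radiative forcing: ΔF = −S·Δα/4 = −1394·(+0.028)/4 = -9.756 W m^-2.
The Planck feedback parameter is 4σT_e³ = 3.891 W m^-2/K.
Hence the no-feedback warming is ΔF/(4σT_e³) = -2.51 K.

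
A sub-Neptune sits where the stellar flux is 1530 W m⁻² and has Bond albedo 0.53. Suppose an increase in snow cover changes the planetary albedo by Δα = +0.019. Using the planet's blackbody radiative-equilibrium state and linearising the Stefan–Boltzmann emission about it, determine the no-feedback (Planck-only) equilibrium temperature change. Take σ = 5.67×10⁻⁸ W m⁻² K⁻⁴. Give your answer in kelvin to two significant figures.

Unperturbed T_e = [1530·(1−0.53)/(4σ)]^¼ = 237.3 K.
TOA radiative forcing: ΔF = −S·Δα/4 = −1530·(+0.019)/4 = -7.268 W m⁻².
The Planck feedback parameter is 4σT_e³ = 3.030 W m⁻²/K.
So ΔT₀ = -7.268/3.030 = -2.40 K.

-2.4 K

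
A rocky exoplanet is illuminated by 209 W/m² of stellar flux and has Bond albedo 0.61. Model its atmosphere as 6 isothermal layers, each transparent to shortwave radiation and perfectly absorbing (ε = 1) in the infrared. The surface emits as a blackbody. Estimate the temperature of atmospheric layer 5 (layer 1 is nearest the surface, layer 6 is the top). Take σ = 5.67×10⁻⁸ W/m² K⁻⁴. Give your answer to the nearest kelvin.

164 kelvin

OLR = S(1−α)/4 = 20.38 W/m²; the top layer radiates at T_e = 137.7 K.
The net upward flux σT_e⁴ is constant between every pair of levels, so T_k⁴ = (N+1−k)T_e⁴.
T_5 = (2)^(1/4)·137.7 = 163.7 K.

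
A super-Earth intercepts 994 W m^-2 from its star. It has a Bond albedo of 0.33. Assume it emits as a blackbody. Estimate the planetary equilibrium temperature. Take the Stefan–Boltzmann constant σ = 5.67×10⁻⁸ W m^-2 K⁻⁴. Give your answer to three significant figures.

The planet absorbs (1−α)S over its disc πR² and re-emits over 4πR², so the mean absorbed flux is (1−0.33)·994.0/4 = 166.5 W m^-2.
Set σT⁴ = 166.5 → T = (166.5/σ)^(1/4) = 232.8 K.

233 kelvin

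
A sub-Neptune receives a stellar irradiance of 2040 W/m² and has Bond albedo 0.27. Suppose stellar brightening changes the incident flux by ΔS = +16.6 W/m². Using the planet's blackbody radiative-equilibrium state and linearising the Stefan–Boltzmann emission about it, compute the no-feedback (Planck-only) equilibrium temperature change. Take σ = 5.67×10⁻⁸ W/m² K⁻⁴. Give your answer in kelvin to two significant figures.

Reference equilibrium: T_e = [S(1−α)/(4σ)]^(1/4) = 284.7 K.
TOA radiative forcing: ΔF = (1−α)ΔS/4 = 0.73·(+16.6)/4 = 3.030 W/m².
Linearising σT⁴ gives d(σT⁴)/dT = 4σT_e³ = 5.231 W/m² per K.
So ΔT₀ = 3.030/5.231 = 0.579 K.

0.58 K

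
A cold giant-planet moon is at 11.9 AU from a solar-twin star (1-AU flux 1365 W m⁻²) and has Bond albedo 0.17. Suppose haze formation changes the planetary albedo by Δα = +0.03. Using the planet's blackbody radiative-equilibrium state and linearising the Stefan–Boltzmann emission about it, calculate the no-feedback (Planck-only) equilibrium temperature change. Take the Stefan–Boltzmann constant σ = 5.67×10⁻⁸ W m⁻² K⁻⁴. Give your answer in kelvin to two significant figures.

-0.70 K

By the inverse-square law, S = 1365/11.9² = 9.639 W m⁻².
The baseline emission temperature is T_e = 77.07 K.
ΔF = −(S/4)Δα = −(9.639/4)×(+0.03) = -0.07229 W m⁻².
Planck response: λ_P = 4σT_e³ = 4·5.67×10⁻⁸·(77.07)³ = 0.1038 W m⁻²/K.
Hence the no-feedback warming is ΔF/(4σT_e³) = -0.696 K.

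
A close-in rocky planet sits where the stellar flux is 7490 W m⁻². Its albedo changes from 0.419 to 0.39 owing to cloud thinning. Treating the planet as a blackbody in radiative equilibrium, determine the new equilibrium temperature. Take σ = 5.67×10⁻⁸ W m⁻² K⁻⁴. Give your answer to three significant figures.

377 K

New equilibrium: T₂ = [(1−0.39)·7490/(4σ)]^(1/4) = 376.7 K.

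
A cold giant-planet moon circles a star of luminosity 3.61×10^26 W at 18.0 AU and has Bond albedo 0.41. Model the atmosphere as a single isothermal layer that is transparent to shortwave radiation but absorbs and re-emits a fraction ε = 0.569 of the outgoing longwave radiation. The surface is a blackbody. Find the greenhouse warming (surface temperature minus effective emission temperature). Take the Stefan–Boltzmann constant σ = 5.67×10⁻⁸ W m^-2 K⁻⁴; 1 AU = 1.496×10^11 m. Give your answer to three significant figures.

4.95 kelvin

d = 18.0 × 1.496×10^11 m = 2.693×10^12 m.
Flux at the orbit: S = L/(4πd²) = 3.61×10^26/(4π·(2.69×10^12)²) = 3.962 W m^-2.
Effective emission temperature (TOA balance): σT_e⁴ = S(1−α)/4 = 0.5844 W m^-2 → T_e = 56.66 K.
For a single slab of emissivity ε, T_s⁴ = 2T_e⁴/(2−ε); thus T_s = 56.66·(1.398)^(1/4) = 61.61 K.
T_s − T_e = 61.61 − 56.66 = 4.946 K.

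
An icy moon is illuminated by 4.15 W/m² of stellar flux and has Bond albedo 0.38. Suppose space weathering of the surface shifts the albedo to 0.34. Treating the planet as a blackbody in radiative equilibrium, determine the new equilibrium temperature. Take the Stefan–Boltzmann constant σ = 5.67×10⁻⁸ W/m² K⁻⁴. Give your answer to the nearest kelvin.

T₂ = [S(1−α₂)/(4σ)]^(1/4) = [4.150·0.66/(4σ)]^(1/4) = 58.95 K.

59 K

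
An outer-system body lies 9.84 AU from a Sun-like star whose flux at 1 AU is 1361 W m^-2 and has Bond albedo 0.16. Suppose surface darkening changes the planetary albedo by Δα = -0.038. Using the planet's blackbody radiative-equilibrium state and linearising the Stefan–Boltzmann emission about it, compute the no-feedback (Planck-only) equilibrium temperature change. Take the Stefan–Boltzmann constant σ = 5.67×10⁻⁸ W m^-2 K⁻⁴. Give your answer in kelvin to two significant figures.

0.96 K

Irradiance scales as 1/d², so S = 1361 W m^-2 × (1/9.84)² = 14.06 W m^-2.
Unperturbed T_e = [14.06·(1−0.16)/(4σ)]^¼ = 84.94 K.
ΔF = −(S/4)Δα = −(14.06/4)×(-0.038) = 0.1335 W m^-2.
Planck response: λ_P = 4σT_e³ = 4·5.67×10⁻⁸·(84.94)³ = 0.1390 W m^-2/K.
Hence the no-feedback warming is ΔF/(4σT_e³) = 0.961 K.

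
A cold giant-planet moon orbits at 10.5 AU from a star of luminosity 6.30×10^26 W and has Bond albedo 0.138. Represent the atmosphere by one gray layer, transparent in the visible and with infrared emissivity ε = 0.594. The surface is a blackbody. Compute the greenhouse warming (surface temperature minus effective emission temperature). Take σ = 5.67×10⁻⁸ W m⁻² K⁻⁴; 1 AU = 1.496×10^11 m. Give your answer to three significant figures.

8.63 K

d = 10.5 × 1.496×10^11 m = 1.571×10^12 m.
Spreading L over a sphere of radius d: S = 6.30×10^26/(4π·1.57×10^12²) = 20.32 W m⁻².
The planet radiates to space at T_e = [S(1−α)/(4σ)]^(1/4) = 93.74 K.
Surface balance with a leaky layer gives σT_s⁴ = σT_e⁴·2/(2−ε), so T_s = T_e·[2/(2−0.594)]^(1/4) = 102.4 K.
The atmosphere warms the surface by 8.633 K.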